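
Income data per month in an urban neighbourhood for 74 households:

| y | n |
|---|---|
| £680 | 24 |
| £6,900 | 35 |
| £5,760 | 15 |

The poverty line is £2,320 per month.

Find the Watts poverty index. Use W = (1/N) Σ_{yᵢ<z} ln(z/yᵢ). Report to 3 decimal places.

0.398

Incomes under z: 24×£680 (q = 24 of N = 74).
ln(z/y) terms: ln(2320/680) = 1.2272 (×24).
W = 29.453512 / 74 = 0.398.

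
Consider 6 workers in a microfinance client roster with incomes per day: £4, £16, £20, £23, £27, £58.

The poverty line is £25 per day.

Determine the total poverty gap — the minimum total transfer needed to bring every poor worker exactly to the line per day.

Poor units: £4, £16, £20, £23 (q = 4 of N = 6).
Individual gaps: 25−4 = 21; 25−16 = 9; 25−20 = 5; 25−23 = 2.
Aggregate gap = £37.

£37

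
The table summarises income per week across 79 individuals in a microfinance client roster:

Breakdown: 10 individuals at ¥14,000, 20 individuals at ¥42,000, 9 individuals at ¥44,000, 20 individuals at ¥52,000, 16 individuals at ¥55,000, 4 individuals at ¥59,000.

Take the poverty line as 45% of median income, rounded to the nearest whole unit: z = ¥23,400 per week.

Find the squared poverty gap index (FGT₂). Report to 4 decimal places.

Poor units: 10×¥14,000 (q = 10 of N = 79).
Gap ratios (z−y)/z: (23400−14000)/23400 = 0.4017 (×10).
Squared: 0.1614 (×10).
Sum = 1.613704; P₂ = 1.613704 / 79 = 0.0204.

0.0204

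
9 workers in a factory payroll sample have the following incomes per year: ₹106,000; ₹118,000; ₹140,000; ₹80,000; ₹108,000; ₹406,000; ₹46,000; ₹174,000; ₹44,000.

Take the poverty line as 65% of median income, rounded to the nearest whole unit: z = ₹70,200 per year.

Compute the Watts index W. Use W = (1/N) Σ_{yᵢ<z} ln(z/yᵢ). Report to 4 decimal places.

Poor units: ₹44,000, ₹46,000 (q = 2 of N = 9).
Log gaps: ln(70200/44000) = 0.4672; ln(70200/46000) = 0.4227.
W = 0.889866 / 9 = 0.0989.

0.0989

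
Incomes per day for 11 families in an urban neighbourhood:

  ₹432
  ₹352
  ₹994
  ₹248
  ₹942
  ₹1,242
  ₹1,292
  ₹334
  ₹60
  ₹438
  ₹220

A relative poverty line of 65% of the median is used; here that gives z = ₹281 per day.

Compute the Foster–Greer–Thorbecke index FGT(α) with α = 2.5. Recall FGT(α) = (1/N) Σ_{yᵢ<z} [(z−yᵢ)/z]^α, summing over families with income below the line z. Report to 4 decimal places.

Incomes under z: ₹60, ₹220, ₹248 (q = 3 of N = 11).
Relative gaps: (281−60)/281 = 0.7865; (281−220)/281 = 0.2171; (281−248)/281 = 0.1174.
Raised to α = 2.5: 0.54855; 0.02196; 0.00473.
Sum = 0.575231; FGT(2.5) = 0.575231 / 11 = 0.0523.

0.0523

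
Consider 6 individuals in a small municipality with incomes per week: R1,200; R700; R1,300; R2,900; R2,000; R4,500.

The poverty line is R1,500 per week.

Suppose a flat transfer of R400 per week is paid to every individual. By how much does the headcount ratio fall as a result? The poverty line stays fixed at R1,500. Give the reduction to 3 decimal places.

0.333

Before: below the line — R700, R1,200, R1,300; headcount ratio = 0.50000.
After the R400 transfer: below the line — R1,100; headcount ratio = 0.16667.
Reduction = 0.50000 − 0.16667 = 0.333.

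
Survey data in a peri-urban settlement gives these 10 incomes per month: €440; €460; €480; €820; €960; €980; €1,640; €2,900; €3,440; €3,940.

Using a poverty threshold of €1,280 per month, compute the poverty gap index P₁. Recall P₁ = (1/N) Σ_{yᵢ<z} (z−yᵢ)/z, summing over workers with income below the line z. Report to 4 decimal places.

Below z: €440, €460, €480, €820, €960, €980 (q = 6 of N = 10).
Normalized shortfalls: (1280−440)/1280 = 0.6562; (1280−460)/1280 = 0.6406; (1280−480)/1280 = 0.6250; (1280−820)/1280 = 0.3594; (1280−960)/1280 = 0.2500; (1280−980)/1280 = 0.2344.
Σ = 2.765625. Dividing by the full population N = 10 gives P₁ = 0.2766.

0.2766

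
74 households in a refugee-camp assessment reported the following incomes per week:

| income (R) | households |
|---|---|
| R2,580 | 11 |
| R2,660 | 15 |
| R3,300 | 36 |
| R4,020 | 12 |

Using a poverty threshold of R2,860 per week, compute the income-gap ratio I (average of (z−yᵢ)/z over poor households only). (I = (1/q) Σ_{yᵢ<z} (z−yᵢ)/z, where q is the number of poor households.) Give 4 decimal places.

0.0818

Incomes under z: 11×R2,580, 15×R2,660 (q = 26 of N = 74).
Relative gaps: 0.0979 (×11), 0.0699 (×15); sum = 2.125874.
The income-gap ratio divides by q (the poor only): 2.125874 / 26 = 0.0818.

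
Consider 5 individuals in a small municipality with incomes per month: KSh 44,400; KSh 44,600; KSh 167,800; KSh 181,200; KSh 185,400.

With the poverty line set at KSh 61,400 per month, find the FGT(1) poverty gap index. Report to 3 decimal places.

Below z: KSh 44,400, KSh 44,600 (q = 2 of N = 5).
Shortfall ratios: (61400−44400)/61400 = 0.2769; (61400−44600)/61400 = 0.2736.
Sum of shortfalls = 0.550489; P₁ averages over all N: 0.550489 / 5 = 0.110.

0.110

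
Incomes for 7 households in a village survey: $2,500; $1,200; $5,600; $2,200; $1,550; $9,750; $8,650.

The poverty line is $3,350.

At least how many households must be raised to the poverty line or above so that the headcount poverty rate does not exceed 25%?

3

Currently q = 4 of N = 7 are below the line (H = 0.571).
A headcount ratio of at most 25% allows at most ⌊0.25 × 7⌋ = 1 poor households.
So at least 4 − 1 = 3 must be lifted.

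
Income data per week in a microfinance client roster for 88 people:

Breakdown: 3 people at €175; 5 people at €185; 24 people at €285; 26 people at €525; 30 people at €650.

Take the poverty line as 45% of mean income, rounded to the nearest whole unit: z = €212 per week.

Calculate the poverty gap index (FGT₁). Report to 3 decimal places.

Below z: 3×€175, 5×€185 (q = 8 of N = 88).
Relative gaps: (212−175)/212 = 0.1745 (×3); (212−185)/212 = 0.1274 (×5).
Σ = 1.160377. Dividing by the full population N = 88 gives P₁ = 0.013.

0.013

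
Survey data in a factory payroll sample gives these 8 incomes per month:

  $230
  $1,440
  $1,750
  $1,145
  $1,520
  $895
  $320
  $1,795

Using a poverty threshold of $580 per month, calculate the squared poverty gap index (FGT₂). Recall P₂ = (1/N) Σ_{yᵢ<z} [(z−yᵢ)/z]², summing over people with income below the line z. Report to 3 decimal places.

Incomes under z: $230, $320 (q = 2 of N = 8).
Shortfall ratios: (580−230)/580 = 0.6034; (580−320)/580 = 0.4483.
Squared: 0.3641; 0.2010.
Sum = 0.565101; P₂ = 0.565101 / 8 = 0.071.

0.071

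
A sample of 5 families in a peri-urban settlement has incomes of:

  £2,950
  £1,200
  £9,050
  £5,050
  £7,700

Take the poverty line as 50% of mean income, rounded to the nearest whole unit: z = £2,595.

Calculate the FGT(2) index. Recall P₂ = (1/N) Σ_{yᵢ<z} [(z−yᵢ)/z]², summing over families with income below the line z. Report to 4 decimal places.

Below the line: £1,200 (q = 1 of N = 5).
Relative gaps: (2595−1200)/2595 = 0.5376.
Squared: 0.2890.
Sum = 0.288984; P₂ = 0.288984 / 5 = 0.0578.

0.0578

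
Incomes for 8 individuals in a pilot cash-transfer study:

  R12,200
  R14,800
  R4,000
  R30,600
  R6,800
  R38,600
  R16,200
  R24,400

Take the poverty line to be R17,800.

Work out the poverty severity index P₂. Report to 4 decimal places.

Below z: R4,000, R6,800, R12,200, R14,800, R16,200 (q = 5 of N = 8).
Gap ratios (z−y)/z: (17800−4000)/17800 = 0.7753; (17800−6800)/17800 = 0.6180; (17800−12200)/17800 = 0.3146; (17800−14800)/17800 = 0.1685; (17800−16200)/17800 = 0.0899.
Squared: 0.6011; 0.3819; 0.0990; 0.0284; 0.0081.
Sum = 1.118419; P₂ = 1.118419 / 8 = 0.1398.

0.1398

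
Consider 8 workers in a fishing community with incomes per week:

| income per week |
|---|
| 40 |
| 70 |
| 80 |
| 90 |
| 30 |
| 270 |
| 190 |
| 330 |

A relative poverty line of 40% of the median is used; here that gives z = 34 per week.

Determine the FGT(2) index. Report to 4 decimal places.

Incomes under z: 30 (q = 1 of N = 8).
Normalized shortfalls: (34−30)/34 = 0.1176.
Squared: 0.0138.
Sum = 0.013841; P₂ = 0.013841 / 8 = 0.0017.

0.0017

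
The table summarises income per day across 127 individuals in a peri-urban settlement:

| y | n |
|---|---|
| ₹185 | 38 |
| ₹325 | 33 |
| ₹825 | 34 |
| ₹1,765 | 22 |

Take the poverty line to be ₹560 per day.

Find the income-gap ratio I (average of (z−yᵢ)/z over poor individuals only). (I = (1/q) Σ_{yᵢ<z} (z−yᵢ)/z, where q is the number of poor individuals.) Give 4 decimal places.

0.5534

Poor units: 38×₹185, 33×₹325 (q = 71 of N = 127).
Shortfall ratios (z−y)/z: 0.6696 (×38), 0.4196 (×33); sum = 39.294643.
I averages over the q = 71 poor units only: 39.294643 / 71 = 0.5534.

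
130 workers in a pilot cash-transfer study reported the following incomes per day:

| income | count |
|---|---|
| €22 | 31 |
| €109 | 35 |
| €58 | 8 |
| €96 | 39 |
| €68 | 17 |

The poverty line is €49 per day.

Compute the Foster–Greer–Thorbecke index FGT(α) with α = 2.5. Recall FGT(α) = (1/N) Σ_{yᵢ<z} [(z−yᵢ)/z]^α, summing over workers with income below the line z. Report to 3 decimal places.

0.054

Below the line: 31×€22 (q = 31 of N = 130).
Shortfall ratios: (49−22)/49 = 0.5510 (×31).
Raised to α = 2.5: 0.22538 (×31).
Sum = 6.986842; FGT(2.5) = 6.986842 / 130 = 0.054.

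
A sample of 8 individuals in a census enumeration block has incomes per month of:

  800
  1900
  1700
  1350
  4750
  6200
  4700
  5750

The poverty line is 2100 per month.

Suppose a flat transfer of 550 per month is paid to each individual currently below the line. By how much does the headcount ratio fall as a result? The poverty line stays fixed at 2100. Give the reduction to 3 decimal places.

Before: below the line — 800, 1350, 1700, 1900; headcount ratio = 0.50000.
After the 550 transfer: below the line — 1350, 1900; headcount ratio = 0.25000.
Reduction = 0.50000 − 0.25000 = 0.250.

0.250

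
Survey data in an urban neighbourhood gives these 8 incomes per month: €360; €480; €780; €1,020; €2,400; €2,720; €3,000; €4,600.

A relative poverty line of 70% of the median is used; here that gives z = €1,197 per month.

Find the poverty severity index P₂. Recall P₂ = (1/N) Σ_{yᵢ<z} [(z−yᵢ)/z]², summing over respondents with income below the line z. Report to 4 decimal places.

Incomes under z: €360, €480, €780, €1,020 (q = 4 of N = 8).
Gap ratios (z−y)/z: (1197−360)/1197 = 0.6992; (1197−480)/1197 = 0.5990; (1197−780)/1197 = 0.3484; (1197−1020)/1197 = 0.1479.
Squared: 0.4889; 0.3588; 0.1214; 0.0219.
Sum = 0.990974; P₂ = 0.990974 / 8 = 0.1239.

0.1239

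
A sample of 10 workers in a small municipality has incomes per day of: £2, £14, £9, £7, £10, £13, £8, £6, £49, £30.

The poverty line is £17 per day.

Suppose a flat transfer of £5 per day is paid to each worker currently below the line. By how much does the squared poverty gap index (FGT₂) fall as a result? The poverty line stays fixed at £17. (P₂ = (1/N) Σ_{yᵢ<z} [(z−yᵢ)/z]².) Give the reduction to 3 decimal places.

0.164

Before: below the line — £2, £6, £7, £8, £9, £10, £13, £14; squared poverty gap index (FGT₂) = 0.23010.
After the £5 transfer: below the line — £7, £11, £12, £13, £14, £15; squared poverty gap index (FGT₂) = 0.06574.
Reduction = 0.23010 − 0.06574 = 0.164.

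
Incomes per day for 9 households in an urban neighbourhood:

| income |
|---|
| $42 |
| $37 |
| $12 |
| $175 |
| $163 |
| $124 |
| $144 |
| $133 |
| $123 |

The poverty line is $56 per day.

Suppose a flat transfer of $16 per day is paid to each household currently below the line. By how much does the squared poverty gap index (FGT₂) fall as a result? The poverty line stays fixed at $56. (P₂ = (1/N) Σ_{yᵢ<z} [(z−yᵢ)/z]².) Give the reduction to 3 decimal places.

0.060

Before: below the line — $12, $37, $42; squared poverty gap index (FGT₂) = 0.08833.
After the $16 transfer: below the line — $28, $53; squared poverty gap index (FGT₂) = 0.02810.
Reduction = 0.08833 − 0.02810 = 0.060.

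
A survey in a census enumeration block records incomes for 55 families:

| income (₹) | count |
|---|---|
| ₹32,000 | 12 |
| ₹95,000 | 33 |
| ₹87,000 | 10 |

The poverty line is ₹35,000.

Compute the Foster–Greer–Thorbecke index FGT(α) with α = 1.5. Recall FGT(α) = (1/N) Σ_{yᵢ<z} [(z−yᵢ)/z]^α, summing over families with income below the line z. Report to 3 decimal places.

Incomes under z: 12×₹32,000 (q = 12 of N = 55).
Gap ratios (z−y)/z: (35000−32000)/35000 = 0.0857 (×12).
Raised to α = 1.5: 0.02509 (×12).
Sum = 0.301135; FGT(1.5) = 0.301135 / 55 = 0.005.

0.005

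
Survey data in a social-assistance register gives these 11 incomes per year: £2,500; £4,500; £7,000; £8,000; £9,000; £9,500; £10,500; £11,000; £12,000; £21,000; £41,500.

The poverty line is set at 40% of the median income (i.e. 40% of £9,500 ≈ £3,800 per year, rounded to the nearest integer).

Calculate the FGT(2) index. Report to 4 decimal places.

0.0106

Incomes under z: £2,500 (q = 1 of N = 11).
Shortfall ratios: (3800−2500)/3800 = 0.3421.
Squared: 0.1170.
Sum = 0.117036; P₂ = 0.117036 / 11 = 0.0106.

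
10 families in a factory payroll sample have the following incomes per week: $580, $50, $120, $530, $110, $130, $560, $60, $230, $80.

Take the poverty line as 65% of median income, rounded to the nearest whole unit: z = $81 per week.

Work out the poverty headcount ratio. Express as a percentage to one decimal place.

3 of the 10 families have income below $81.
H = 3/10 = 30.0%.

30.0%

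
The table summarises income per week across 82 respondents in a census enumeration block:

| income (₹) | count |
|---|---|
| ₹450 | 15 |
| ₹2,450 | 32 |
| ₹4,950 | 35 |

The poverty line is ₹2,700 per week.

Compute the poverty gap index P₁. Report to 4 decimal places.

0.1886

Incomes under z: 15×₹450, 32×₹2,450 (q = 47 of N = 82).
Normalized shortfalls: (2700−450)/2700 = 0.8333 (×15); (2700−2450)/2700 = 0.0926 (×32).
Σ = 15.462963. Dividing by the full population N = 82 gives P₁ = 0.1886.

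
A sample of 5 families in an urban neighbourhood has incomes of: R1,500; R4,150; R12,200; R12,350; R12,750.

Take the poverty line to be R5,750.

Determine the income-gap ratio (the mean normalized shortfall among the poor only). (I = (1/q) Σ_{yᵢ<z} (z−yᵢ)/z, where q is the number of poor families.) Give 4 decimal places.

Poor units: R1,500, R4,150 (q = 2 of N = 5).
Shortfall ratios (z−y)/z: 0.7391, 0.2783; sum = 1.017391.
I averages over the q = 2 poor units only: 1.017391 / 2 = 0.5087.

0.5087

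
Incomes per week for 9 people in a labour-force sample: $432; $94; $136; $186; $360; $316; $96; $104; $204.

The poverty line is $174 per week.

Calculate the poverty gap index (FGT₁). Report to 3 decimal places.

0.170

Poor units: $94, $96, $104, $136 (q = 4 of N = 9).
Shortfall ratios: (174−94)/174 = 0.4598; (174−96)/174 = 0.4483; (174−104)/174 = 0.4023; (174−136)/174 = 0.2184.
Sum of shortfalls = 1.528736; P₁ averages over all N: 1.528736 / 9 = 0.170.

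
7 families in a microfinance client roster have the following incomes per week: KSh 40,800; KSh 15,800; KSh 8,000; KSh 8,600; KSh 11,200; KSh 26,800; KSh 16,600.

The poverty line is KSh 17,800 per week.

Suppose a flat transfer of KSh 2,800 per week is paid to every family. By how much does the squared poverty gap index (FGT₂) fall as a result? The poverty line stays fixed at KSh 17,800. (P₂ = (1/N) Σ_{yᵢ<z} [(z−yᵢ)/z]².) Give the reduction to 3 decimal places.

0.056

Before: below the line — KSh 8,000, KSh 8,600, KSh 11,200, KSh 15,800, KSh 16,600; squared poverty gap index (FGT₂) = 0.10356.
After the KSh 2,800 transfer: below the line — KSh 10,800, KSh 11,400, KSh 14,000; squared poverty gap index (FGT₂) = 0.04707.
Reduction = 0.10356 − 0.04707 = 0.056.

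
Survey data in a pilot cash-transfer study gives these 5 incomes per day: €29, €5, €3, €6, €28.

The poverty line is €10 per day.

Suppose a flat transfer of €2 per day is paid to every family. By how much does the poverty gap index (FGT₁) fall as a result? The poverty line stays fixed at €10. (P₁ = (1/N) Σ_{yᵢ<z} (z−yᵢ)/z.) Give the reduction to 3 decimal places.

Before: below the line — €3, €5, €6; poverty gap index (FGT₁) = 0.32000.
After the €2 transfer: below the line — €5, €7, €8; poverty gap index (FGT₁) = 0.20000.
Reduction = 0.32000 − 0.20000 = 0.120.

0.120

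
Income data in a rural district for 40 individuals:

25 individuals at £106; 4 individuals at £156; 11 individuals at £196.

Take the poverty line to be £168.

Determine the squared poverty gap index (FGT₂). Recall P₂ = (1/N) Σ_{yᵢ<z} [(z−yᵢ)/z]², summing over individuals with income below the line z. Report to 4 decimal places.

Incomes under z: 25×£106, 4×£156 (q = 29 of N = 40).
Relative gaps: (168−106)/168 = 0.3690 (×25); (168−156)/168 = 0.0714 (×4).
Squared: 0.1362 (×25); 0.0051 (×4).
Sum = 3.425312; P₂ = 3.425312 / 40 = 0.0856.

0.0856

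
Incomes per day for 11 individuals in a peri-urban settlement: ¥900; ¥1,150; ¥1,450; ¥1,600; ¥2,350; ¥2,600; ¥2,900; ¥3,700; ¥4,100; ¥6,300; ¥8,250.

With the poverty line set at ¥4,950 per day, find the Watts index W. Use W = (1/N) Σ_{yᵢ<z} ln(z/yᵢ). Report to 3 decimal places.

0.720

Poor units: ¥900, ¥1,150, ¥1,450, ¥1,600, ¥2,350, ¥2,600, ¥2,900, ¥3,700, ¥4,100 (q = 9 of N = 11).
ln(z/y) terms: ln(4950/900) = 1.7047; ln(4950/1150) = 1.4596; ln(4950/1450) = 1.2278; ln(4950/1600) = 1.1294; ln(4950/2350) = 0.7450; ln(4950/2600) = 0.6439; ln(4950/2900) = 0.5347; ln(4950/3700) = 0.2911; ln(4950/4100) = 0.1884.
W = 7.924562 / 11 = 0.720.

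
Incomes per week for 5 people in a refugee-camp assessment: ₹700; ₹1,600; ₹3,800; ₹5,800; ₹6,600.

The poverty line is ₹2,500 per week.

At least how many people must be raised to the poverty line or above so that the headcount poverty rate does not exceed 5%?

Currently q = 2 of N = 5 are below the line (H = 0.400).
A headcount ratio of at most 5% allows at most ⌊0.05 × 5⌋ = 0 poor people.
So at least 2 − 0 = 2 must be lifted.

2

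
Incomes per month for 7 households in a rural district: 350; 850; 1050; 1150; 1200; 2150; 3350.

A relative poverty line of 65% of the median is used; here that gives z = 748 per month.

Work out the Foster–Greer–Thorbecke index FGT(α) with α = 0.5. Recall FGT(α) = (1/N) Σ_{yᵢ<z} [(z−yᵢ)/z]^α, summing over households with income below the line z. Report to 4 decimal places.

0.1042

Poor units: 350 (q = 1 of N = 7).
Gap ratios (z−y)/z: (748−350)/748 = 0.5321.
Raised to α = 0.5: 0.72944.
Sum = 0.729442; FGT(0.5) = 0.729442 / 7 = 0.1042.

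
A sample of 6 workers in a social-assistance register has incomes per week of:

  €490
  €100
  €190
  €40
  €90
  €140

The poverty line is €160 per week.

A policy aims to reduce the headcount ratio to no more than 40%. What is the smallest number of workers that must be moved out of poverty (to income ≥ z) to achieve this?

2

4 of the 6 workers are poor, so H = 4/6 = 0.667.
A headcount ratio of at most 40% allows at most ⌊0.40 × 6⌋ = 2 poor workers.
So at least 4 − 2 = 2 must be lifted.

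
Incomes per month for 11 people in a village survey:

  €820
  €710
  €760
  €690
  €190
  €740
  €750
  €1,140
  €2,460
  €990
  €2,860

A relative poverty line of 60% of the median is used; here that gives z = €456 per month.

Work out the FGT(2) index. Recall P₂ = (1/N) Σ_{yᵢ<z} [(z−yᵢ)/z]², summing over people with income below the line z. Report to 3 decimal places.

Below z: €190 (q = 1 of N = 11).
Normalized shortfalls: (456−190)/456 = 0.5833.
Squared: 0.3403.
Sum = 0.340278; P₂ = 0.340278 / 11 = 0.031.

0.031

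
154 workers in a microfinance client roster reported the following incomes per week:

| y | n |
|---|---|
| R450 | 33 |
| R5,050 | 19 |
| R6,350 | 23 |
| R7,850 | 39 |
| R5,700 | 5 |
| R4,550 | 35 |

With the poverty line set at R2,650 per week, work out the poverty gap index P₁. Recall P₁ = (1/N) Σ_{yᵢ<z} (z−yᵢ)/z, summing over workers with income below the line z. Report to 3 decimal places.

0.178

Below the line: 33×R450 (q = 33 of N = 154).
Normalized shortfalls: (2650−450)/2650 = 0.8302 (×33).
Σ = 27.396226. Dividing by the full population N = 154 gives P₁ = 0.178.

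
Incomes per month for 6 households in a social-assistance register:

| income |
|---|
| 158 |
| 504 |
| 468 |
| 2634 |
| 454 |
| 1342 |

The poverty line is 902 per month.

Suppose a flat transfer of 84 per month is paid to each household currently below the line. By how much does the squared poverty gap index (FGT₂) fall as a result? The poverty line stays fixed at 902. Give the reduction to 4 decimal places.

Before: below the line — 158, 454, 468, 504; squared poverty gap index (FGT₂) = 0.225540.
After the 84 transfer: below the line — 242, 538, 552, 588; squared poverty gap index (FGT₂) = 0.161666.
Reduction = 0.225540 − 0.161666 = 0.0639.

0.0639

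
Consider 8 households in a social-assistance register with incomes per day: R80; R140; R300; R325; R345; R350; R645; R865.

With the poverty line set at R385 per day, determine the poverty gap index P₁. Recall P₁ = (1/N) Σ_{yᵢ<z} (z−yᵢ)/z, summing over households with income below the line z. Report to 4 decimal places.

0.2500

Poor units: R80, R140, R300, R325, R345, R350 (q = 6 of N = 8).
Relative gaps: (385−80)/385 = 0.7922; (385−140)/385 = 0.6364; (385−300)/385 = 0.2208; (385−325)/385 = 0.1558; (385−345)/385 = 0.1039; (385−350)/385 = 0.0909.
Sum of shortfalls = 2.000000; P₁ averages over all N: 2.000000 / 8 = 0.2500.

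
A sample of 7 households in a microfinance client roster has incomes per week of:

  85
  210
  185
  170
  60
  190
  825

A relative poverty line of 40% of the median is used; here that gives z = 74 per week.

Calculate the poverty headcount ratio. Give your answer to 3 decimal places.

0.143

1 of the 7 households have income below 74.
H = 1/7 = 0.143.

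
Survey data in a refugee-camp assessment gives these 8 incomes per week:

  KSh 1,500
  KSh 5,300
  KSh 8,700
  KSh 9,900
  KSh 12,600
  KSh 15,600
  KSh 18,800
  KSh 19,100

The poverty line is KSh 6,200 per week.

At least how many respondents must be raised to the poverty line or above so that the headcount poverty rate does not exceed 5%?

Currently q = 2 of N = 8 are below the line (H = 0.250).
A headcount ratio of at most 5% allows at most ⌊0.05 × 8⌋ = 0 poor respondents.
So at least 2 − 0 = 2 must be lifted.

2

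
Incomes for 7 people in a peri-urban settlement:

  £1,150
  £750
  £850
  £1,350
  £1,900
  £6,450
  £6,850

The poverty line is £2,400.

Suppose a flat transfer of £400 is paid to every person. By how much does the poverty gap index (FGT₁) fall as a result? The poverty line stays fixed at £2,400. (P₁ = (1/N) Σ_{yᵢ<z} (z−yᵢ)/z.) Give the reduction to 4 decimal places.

Before: below the line — £750, £850, £1,150, £1,350, £1,900; poverty gap index (FGT₁) = 0.357143.
After the £400 transfer: below the line — £1,150, £1,250, £1,550, £1,750, £2,300; poverty gap index (FGT₁) = 0.238095.
Reduction = 0.357143 − 0.238095 = 0.1190.

0.1190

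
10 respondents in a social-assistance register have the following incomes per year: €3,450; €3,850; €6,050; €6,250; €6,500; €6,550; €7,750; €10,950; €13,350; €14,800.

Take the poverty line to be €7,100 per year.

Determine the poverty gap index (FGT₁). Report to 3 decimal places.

Poor units: €3,450, €3,850, €6,050, €6,250, €6,500, €6,550 (q = 6 of N = 10).
Normalized shortfalls: (7100−3450)/7100 = 0.5141; (7100−3850)/7100 = 0.4577; (7100−6050)/7100 = 0.1479; (7100−6250)/7100 = 0.1197; (7100−6500)/7100 = 0.0845; (7100−6550)/7100 = 0.0775.
Σ = 1.401408. Dividing by the full population N = 10 gives P₁ = 0.140.

0.140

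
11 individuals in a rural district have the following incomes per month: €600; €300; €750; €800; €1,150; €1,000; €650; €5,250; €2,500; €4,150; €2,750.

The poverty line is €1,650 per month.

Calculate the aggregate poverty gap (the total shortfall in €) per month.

€6,300

Below z: €300, €600, €650, €750, €800, €1,000, €1,150 (q = 7 of N = 11).
Individual gaps: 1650−300 = 1350; 1650−600 = 1050; 1650−650 = 1000; 1650−750 = 900; 1650−800 = 850; 1650−1000 = 650; 1650−1150 = 500.
Aggregate gap = €6,300.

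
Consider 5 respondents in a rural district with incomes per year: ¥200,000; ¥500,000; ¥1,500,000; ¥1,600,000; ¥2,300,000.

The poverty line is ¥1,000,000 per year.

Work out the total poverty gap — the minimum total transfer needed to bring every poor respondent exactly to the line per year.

Below the line: ¥200,000, ¥500,000 (q = 2 of N = 5).
Individual gaps: 1000000−200000 = 800000; 1000000−500000 = 500000.
Aggregate gap = ¥1,300,000.

¥1,300,000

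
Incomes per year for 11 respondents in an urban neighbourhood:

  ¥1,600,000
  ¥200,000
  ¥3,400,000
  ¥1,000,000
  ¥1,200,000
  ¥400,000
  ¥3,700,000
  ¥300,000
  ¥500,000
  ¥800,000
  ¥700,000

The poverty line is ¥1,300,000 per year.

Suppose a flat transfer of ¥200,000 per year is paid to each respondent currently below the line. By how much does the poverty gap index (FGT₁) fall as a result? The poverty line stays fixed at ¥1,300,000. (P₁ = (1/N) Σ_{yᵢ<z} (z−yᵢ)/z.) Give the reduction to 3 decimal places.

0.105

Before: below the line — ¥200,000, ¥300,000, ¥400,000, ¥500,000, ¥700,000, ¥800,000, ¥1,000,000, ¥1,200,000; poverty gap index (FGT₁) = 0.37063.
After the ¥200,000 transfer: below the line — ¥400,000, ¥500,000, ¥600,000, ¥700,000, ¥900,000, ¥1,000,000, ¥1,200,000; poverty gap index (FGT₁) = 0.26573.
Reduction = 0.37063 − 0.26573 = 0.105.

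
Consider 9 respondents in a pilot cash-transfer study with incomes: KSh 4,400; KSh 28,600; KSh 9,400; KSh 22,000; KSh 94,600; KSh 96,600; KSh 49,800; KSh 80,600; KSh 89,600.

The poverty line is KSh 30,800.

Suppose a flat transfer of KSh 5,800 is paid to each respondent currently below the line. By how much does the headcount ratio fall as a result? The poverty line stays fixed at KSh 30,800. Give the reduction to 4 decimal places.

0.1111

Before: below the line — KSh 4,400, KSh 9,400, KSh 22,000, KSh 28,600; headcount ratio = 0.444444.
After the KSh 5,800 transfer: below the line — KSh 10,200, KSh 15,200, KSh 27,800; headcount ratio = 0.333333.
Reduction = 0.444444 − 0.333333 = 0.1111.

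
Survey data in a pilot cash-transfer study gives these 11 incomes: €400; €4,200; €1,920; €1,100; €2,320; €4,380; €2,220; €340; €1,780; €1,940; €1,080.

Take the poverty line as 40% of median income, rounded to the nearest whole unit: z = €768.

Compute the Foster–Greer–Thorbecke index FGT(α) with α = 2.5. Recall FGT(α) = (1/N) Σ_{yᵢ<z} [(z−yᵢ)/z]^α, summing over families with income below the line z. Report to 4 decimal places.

0.0355

Incomes under z: €340, €400 (q = 2 of N = 11).
Relative gaps: (768−340)/768 = 0.5573; (768−400)/768 = 0.4792.
Raised to α = 2.5: 0.23185; 0.15893.
Sum = 0.390783; FGT(2.5) = 0.390783 / 11 = 0.0355.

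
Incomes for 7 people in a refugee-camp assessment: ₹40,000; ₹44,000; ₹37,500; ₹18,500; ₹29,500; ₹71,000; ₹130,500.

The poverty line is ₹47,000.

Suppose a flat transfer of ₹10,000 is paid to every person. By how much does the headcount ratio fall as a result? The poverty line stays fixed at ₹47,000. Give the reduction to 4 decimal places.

0.4286

Before: below the line — ₹18,500, ₹29,500, ₹37,500, ₹40,000, ₹44,000; headcount ratio = 0.714286.
After the ₹10,000 transfer: below the line — ₹28,500, ₹39,500; headcount ratio = 0.285714.
Reduction = 0.714286 − 0.285714 = 0.4286.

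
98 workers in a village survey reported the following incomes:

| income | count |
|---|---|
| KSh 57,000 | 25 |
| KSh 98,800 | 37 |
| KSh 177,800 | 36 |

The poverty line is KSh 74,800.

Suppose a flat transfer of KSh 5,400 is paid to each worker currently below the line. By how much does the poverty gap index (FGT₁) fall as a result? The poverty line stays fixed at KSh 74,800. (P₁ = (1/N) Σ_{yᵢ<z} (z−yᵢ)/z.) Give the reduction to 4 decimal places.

0.0184

Before: below the line — 25×KSh 57,000; poverty gap index (FGT₁) = 0.060706.
After the KSh 5,400 transfer: below the line — 25×KSh 62,400; poverty gap index (FGT₁) = 0.042290.
Reduction = 0.060706 − 0.042290 = 0.0184.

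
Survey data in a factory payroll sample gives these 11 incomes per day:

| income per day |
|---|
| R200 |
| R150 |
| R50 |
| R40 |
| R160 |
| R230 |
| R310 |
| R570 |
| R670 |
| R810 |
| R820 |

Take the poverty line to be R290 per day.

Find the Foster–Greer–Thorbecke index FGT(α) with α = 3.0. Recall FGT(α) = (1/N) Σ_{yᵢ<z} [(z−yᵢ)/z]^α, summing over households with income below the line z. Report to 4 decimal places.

Below the line: R40, R50, R150, R160, R200, R230 (q = 6 of N = 11).
Shortfall ratios: (290−40)/290 = 0.8621; (290−50)/290 = 0.8276; (290−150)/290 = 0.4828; (290−160)/290 = 0.4483; (290−200)/290 = 0.3103; (290−230)/290 = 0.2069.
Raised to α = 3.0: 0.64066; 0.56681; 0.11251; 0.09008; 0.02989; 0.00886.
Sum = 1.448809; FGT(3.0) = 1.448809 / 11 = 0.1317.

0.1317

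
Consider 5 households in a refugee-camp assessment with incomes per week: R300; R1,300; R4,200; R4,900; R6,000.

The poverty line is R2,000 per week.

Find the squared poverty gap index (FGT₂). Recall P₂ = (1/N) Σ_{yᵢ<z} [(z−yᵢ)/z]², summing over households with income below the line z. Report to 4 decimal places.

Below z: R300, R1,300 (q = 2 of N = 5).
Normalized shortfalls: (2000−300)/2000 = 0.8500; (2000−1300)/2000 = 0.3500.
Squared: 0.7225; 0.1225.
Sum = 0.845000; P₂ = 0.845000 / 5 = 0.1690.

0.1690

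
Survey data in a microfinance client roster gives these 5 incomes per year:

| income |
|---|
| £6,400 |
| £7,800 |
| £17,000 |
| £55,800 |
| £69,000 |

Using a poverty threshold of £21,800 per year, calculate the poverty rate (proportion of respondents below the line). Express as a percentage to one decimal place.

3 of the 5 respondents have income below £21,800.
H = 3/5 = 60.0%.

60.0%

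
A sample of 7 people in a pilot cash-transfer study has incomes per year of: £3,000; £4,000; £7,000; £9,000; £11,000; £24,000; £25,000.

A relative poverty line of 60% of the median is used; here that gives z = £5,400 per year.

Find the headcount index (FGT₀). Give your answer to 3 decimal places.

0.286

2 of the 7 people have income below £5,400.
H = 2/7 = 0.286.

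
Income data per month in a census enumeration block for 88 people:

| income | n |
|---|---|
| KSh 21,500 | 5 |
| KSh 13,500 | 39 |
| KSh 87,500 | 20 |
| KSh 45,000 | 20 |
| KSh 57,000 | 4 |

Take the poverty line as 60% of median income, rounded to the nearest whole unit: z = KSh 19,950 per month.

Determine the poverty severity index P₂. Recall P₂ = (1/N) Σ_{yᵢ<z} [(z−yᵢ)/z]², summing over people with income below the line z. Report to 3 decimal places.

0.046

Below the line: 39×KSh 13,500 (q = 39 of N = 88).
Normalized shortfalls: (19950−13500)/19950 = 0.3233 (×39).
Squared: 0.1045 (×39).
Sum = 4.076601; P₂ = 4.076601 / 88 = 0.046.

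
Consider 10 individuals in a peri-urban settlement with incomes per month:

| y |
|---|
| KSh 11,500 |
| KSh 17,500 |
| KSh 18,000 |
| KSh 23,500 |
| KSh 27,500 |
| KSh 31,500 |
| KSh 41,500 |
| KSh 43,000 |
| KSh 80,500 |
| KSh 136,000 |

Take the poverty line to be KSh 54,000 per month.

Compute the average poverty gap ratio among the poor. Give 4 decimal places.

0.5046

Below z: KSh 11,500, KSh 17,500, KSh 18,000, KSh 23,500, KSh 27,500, KSh 31,500, KSh 41,500, KSh 43,000 (q = 8 of N = 10).
Relative gaps: 0.7870, 0.6759, 0.6667, 0.5648, 0.4907, 0.4167, 0.2315, 0.2037; sum = 4.037037.
I averages over the q = 8 poor units only: 4.037037 / 8 = 0.5046.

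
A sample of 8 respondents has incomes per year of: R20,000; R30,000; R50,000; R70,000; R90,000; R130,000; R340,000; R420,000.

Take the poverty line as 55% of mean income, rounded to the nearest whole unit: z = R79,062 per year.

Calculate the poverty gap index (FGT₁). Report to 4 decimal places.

0.2312

Poor units: R20,000, R30,000, R50,000, R70,000 (q = 4 of N = 8).
Shortfall ratios: (79062−20000)/79062 = 0.7470; (79062−30000)/79062 = 0.6206; (79062−50000)/79062 = 0.3676; (79062−70000)/79062 = 0.1146.
Σ = 1.849789. Dividing by the full population N = 8 gives P₁ = 0.2312.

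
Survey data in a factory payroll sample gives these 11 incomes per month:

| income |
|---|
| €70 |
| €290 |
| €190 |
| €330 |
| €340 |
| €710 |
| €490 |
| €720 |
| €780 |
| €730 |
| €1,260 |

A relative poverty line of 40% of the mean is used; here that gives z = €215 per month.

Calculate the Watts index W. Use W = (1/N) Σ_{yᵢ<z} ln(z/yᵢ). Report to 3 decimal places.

Below z: €70, €190 (q = 2 of N = 11).
Log shortfalls: ln(215/70) = 1.1221; ln(215/190) = 0.1236.
W = 1.245757 / 11 = 0.113.

0.113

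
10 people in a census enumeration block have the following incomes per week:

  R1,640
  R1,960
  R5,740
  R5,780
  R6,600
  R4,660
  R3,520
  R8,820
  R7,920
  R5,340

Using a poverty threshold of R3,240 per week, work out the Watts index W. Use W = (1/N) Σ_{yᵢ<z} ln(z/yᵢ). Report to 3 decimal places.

0.118

Below the line: R1,640, R1,960 (q = 2 of N = 10).
Log shortfalls: ln(3240/1640) = 0.6809; ln(3240/1960) = 0.5026.
W = 1.183506 / 10 = 0.118.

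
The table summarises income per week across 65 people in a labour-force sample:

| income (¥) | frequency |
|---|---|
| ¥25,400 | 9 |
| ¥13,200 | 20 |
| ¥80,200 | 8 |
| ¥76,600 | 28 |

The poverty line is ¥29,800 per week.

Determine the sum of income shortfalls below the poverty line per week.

¥371,600

Incomes under z: 20×¥13,200, 9×¥25,400 (q = 29 of N = 65).
Individual gaps: 20×(29800−13200) = 332000; 9×(29800−25400) = 39600.
Aggregate gap = ¥371,600.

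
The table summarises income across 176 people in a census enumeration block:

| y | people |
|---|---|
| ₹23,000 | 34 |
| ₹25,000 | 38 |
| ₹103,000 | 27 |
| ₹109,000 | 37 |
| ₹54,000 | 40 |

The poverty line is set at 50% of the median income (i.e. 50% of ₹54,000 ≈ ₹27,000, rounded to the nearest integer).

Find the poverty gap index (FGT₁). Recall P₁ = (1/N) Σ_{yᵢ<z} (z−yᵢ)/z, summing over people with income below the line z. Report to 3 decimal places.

Below the line: 34×₹23,000, 38×₹25,000 (q = 72 of N = 176).
Relative gaps: (27000−23000)/27000 = 0.1481 (×34); (27000−25000)/27000 = 0.0741 (×38).
Sum of shortfalls = 7.851852; P₁ averages over all N: 7.851852 / 176 = 0.045.

0.045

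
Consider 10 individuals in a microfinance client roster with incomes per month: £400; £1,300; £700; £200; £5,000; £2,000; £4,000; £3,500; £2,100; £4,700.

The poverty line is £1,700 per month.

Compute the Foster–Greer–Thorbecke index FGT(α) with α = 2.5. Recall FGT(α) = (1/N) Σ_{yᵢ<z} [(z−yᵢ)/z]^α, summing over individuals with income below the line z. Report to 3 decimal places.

Incomes under z: £200, £400, £700, £1,300 (q = 4 of N = 10).
Normalized shortfalls: (1700−200)/1700 = 0.8824; (1700−400)/1700 = 0.7647; (1700−700)/1700 = 0.5882; (1700−1300)/1700 = 0.2353.
Raised to α = 2.5: 0.73132; 0.51137; 0.26539; 0.02686.
Sum = 1.534929; FGT(2.5) = 1.534929 / 10 = 0.153.

0.153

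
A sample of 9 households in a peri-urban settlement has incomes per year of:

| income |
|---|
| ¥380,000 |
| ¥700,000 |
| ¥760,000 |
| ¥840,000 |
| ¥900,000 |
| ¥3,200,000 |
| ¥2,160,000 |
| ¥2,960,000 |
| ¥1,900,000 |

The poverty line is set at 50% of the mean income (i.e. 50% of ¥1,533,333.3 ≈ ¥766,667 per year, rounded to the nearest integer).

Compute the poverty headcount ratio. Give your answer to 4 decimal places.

0.3333

3 of the 9 households have income below ¥766,667.
H = 3/9 = 0.3333.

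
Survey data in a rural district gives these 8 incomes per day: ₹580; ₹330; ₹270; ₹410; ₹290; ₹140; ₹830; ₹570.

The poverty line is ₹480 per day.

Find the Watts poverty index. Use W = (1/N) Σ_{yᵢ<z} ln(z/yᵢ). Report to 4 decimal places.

0.3555

Below the line: ₹140, ₹270, ₹290, ₹330, ₹410 (q = 5 of N = 8).
Log shortfalls: ln(480/140) = 1.2321; ln(480/270) = 0.5754; ln(480/290) = 0.5039; ln(480/330) = 0.3747; ln(480/410) = 0.1576.
W = 2.843735 / 8 = 0.3555.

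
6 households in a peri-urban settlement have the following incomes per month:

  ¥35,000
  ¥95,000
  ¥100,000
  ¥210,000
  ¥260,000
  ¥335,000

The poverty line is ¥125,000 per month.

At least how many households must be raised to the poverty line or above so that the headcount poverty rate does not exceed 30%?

2

3 of the 6 households are poor, so H = 3/6 = 0.500.
A headcount ratio of at most 30% allows at most ⌊0.30 × 6⌋ = 1 poor households.
So at least 3 − 1 = 2 must be lifted.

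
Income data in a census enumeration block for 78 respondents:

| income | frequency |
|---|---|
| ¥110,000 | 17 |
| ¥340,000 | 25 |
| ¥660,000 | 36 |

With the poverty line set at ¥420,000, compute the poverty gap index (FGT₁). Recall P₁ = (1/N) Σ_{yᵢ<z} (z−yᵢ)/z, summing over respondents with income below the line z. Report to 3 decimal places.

0.222

Poor units: 17×¥110,000, 25×¥340,000 (q = 42 of N = 78).
Relative gaps: (420000−110000)/420000 = 0.7381 (×17); (420000−340000)/420000 = 0.1905 (×25).
Sum of shortfalls = 17.309524; P₁ averages over all N: 17.309524 / 78 = 0.222.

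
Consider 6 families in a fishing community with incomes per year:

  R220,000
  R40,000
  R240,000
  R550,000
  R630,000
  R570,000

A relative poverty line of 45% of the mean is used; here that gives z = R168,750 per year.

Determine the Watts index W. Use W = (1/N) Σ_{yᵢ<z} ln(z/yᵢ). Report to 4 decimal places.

0.2399

Poor units: R40,000 (q = 1 of N = 6).
Log gaps: ln(168750/40000) = 1.4395.
W = 1.439539 / 6 = 0.2399.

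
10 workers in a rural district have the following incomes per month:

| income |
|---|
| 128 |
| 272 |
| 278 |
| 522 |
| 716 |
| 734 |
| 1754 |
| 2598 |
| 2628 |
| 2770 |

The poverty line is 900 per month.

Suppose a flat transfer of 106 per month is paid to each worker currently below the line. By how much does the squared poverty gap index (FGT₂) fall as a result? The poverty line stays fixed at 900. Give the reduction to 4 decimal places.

0.0637

Before: below the line — 128, 272, 278, 522, 716, 734; squared poverty gap index (FGT₂) = 0.195253.
After the 106 transfer: below the line — 234, 378, 384, 628, 822, 840; squared poverty gap index (FGT₂) = 0.131600.
Reduction = 0.195253 − 0.131600 = 0.0637.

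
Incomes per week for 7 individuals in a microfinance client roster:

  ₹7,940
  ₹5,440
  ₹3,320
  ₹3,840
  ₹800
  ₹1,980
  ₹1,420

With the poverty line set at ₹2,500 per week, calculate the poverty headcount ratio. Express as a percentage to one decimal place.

3 of the 7 individuals have income below ₹2,500.
H = 3/7 = 42.9%.

42.9%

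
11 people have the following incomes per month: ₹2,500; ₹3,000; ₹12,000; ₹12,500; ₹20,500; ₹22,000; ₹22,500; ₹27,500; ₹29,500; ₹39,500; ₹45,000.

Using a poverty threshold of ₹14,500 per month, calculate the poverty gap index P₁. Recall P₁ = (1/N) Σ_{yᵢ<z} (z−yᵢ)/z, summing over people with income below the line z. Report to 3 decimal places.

Incomes under z: ₹2,500, ₹3,000, ₹12,000, ₹12,500 (q = 4 of N = 11).
Normalized shortfalls: (14500−2500)/14500 = 0.8276; (14500−3000)/14500 = 0.7931; (14500−12000)/14500 = 0.1724; (14500−12500)/14500 = 0.1379.
Sum of shortfalls = 1.931034; P₁ averages over all N: 1.931034 / 11 = 0.176.

0.176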